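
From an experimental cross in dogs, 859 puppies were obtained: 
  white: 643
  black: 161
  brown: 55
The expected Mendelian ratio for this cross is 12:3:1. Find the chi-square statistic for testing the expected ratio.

0.035

Expected counts for N = 859 under a 12:3:1 ratio (total parts = 16):
  white: 859 × 12/16 = 644.25
  black: 859 × 3/16 = 161.0625
  brown: 859 × 1/16 = 53.6875
χ² = Σ (O − E)² / E
  white: (643 − 644.25)² / 644.25 = 0.0024
  black: (161 − 161.0625)² / 161.0625 = 0.0000
  brown: (55 − 53.6875)² / 53.6875 = 0.0321
χ² = 0.0024 + 0.0000 + 0.0321 = 0.0345 ≈ 0.035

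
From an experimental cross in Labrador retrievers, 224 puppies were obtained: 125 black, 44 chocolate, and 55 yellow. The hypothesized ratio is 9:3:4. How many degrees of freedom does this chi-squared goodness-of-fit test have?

2

A goodness-of-fit test with 3 phenotype classes has df = 3 − 1 = 2.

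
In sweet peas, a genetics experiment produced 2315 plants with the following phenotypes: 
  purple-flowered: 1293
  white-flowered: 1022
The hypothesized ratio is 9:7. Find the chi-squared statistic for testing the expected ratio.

Under the 9:7 hypothesis (Σ ratio = 16, N = 2315):
  purple-flowered: 2315 × 9/16 = 1302.1875
  white-flowered: 2315 × 7/16 = 1012.8125
χ² = Σ (O − E)² / E
  purple-flowered: (1293 − 1302.1875)² / 1302.1875 = 0.0648
  white-flowered: (1022 − 1012.8125)² / 1012.8125 = 0.0833
χ² = 0.0648 + 0.0833 = 0.1481 ≈ 0.148

0.148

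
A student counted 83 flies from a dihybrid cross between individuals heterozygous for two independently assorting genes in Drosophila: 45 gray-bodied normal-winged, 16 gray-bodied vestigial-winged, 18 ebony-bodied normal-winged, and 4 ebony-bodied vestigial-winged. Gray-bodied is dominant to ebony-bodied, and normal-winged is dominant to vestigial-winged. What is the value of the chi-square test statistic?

0.727

A dihybrid F₂ with independent assortment and complete dominance at both loci gives a 9:3:3:1 phenotypic ratio.
Under the 9:3:3:1 hypothesis (Σ ratio = 16, N = 83):
  gray-bodied normal-winged: 83 × 9/16 = 46.6875
  gray-bodied vestigial-winged: 83 × 3/16 = 15.5625
  ebony-bodied normal-winged: 83 × 3/16 = 15.5625
  ebony-bodied vestigial-winged: 83 × 1/16 = 5.1875
χ² = Σ (O − E)² / E
  gray-bodied normal-winged: (45 − 46.6875)² / 46.6875 = 0.0610
  gray-bodied vestigial-winged: (16 − 15.5625)² / 15.5625 = 0.0123
  ebony-bodied normal-winged: (18 − 15.5625)² / 15.5625 = 0.3818
  ebony-bodied vestigial-winged: (4 − 5.1875)² / 5.1875 = 0.2718
χ² = 0.0610 + 0.0123 + 0.3818 + 0.2718 = 0.7269 ≈ 0.727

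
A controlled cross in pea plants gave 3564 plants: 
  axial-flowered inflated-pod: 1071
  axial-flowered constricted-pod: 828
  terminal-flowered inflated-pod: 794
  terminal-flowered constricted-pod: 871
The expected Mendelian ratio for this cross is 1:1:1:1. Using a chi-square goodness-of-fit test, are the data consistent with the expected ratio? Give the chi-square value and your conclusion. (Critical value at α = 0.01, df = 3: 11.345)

Expected counts for N = 3564 under a 1:1:1:1 ratio (total parts = 4):
  axial-flowered inflated-pod: 3564 × 1/4 = 891
  axial-flowered constricted-pod: 3564 × 1/4 = 891
  terminal-flowered inflated-pod: 3564 × 1/4 = 891
  terminal-flowered constricted-pod: 3564 × 1/4 = 891
χ² = Σ (O − E)² / E
  axial-flowered inflated-pod: (1071 − 891)² / 891 = 36.3636
  axial-flowered constricted-pod: (828 − 891)² / 891 = 4.4545
  terminal-flowered inflated-pod: (794 − 891)² / 891 = 10.5600
  terminal-flowered constricted-pod: (871 − 891)² / 891 = 0.4489
χ² = 36.3636 + 4.4545 + 10.5600 + 0.4489 = 51.827
Degrees of freedom = 4 − 1 = 3; critical value at α = 0.01 is 11.345.
Since 51.827 > 11.345, we reject the null hypothesis — the data do not fit the 1:1:1:1 ratio.

51.827; not consistent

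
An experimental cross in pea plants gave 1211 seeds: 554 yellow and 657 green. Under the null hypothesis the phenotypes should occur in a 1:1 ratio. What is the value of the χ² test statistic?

Total ratio parts = 2. Expected numbers out of 1211:
  yellow: 1211 × 1/2 = 605.5
  green: 1211 × 1/2 = 605.5
χ² = Σ (O − E)² / E
  yellow: (554 − 605.5)² / 605.5 = 4.3803
  green: (657 − 605.5)² / 605.5 = 4.3803
χ² = 4.3803 + 4.3803 = 8.7606 ≈ 8.761

8.761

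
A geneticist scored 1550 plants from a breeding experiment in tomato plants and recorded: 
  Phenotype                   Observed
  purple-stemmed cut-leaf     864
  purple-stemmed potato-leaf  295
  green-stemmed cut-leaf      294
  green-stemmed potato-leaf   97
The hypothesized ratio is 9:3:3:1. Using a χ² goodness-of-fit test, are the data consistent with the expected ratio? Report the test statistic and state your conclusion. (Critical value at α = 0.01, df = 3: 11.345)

The 9:3:3:1 ratio has 16 parts, so with N = 1550 the expected counts are:
  purple-stemmed cut-leaf: 1550 × 9/16 = 871.875
  purple-stemmed potato-leaf: 1550 × 3/16 = 290.625
  green-stemmed cut-leaf: 1550 × 3/16 = 290.625
  green-stemmed potato-leaf: 1550 × 1/16 = 96.875
χ² = Σ (O − E)² / E
  purple-stemmed cut-leaf: (864 − 871.875)² / 871.875 = 0.0711
  purple-stemmed potato-leaf: (295 − 290.625)² / 290.625 = 0.0659
  green-stemmed cut-leaf: (294 − 290.625)² / 290.625 = 0.0392
  green-stemmed potato-leaf: (97 − 96.875)² / 96.875 = 0.0002
χ² = 0.0711 + 0.0659 + 0.0392 + 0.0002 = 0.1764 ≈ 0.176
Degrees of freedom = 4 − 1 = 3; critical value at α = 0.01 is 11.345.
Since 0.176 < 11.345, we fail to reject the null hypothesis — the data are consistent with the 9:3:3:1 ratio.

0.176; consistent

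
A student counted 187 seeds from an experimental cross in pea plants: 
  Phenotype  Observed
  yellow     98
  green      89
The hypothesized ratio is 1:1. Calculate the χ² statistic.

0.433

The 1:1 ratio has 2 parts, so with N = 187 the expected counts are:
  yellow: 187 × 1/2 = 93.5
  green: 187 × 1/2 = 93.5
χ² = Σ (O − E)² / E
  yellow: (98 − 93.5)² / 93.5 = 0.2166
  green: (89 − 93.5)² / 93.5 = 0.2166
χ² = 0.2166 + 0.2166 = 0.4332 ≈ 0.433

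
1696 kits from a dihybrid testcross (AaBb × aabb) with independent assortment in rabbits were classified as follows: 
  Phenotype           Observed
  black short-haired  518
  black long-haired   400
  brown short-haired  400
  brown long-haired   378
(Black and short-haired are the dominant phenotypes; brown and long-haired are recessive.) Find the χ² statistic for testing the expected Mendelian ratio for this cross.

28.547

A dihybrid testcross with independent assortment gives a 1:1:1:1 ratio.
Under the 1:1:1:1 hypothesis (Σ ratio = 4, N = 1696):
  black short-haired: 1696 × 1/4 = 424
  black long-haired: 1696 × 1/4 = 424
  brown short-haired: 1696 × 1/4 = 424
  brown long-haired: 1696 × 1/4 = 424
χ² = Σ (O − E)² / E
  black short-haired: (518 − 424)² / 424 = 20.8396
  black long-haired: (400 − 424)² / 424 = 1.3585
  brown short-haired: (400 − 424)² / 424 = 1.3585
  brown long-haired: (378 − 424)² / 424 = 4.9906
χ² = 20.8396 + 1.3585 + 1.3585 + 4.9906 = 28.5472 ≈ 28.547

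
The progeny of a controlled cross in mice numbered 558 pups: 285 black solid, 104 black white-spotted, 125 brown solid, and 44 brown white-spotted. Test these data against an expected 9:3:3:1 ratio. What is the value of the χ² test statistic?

9.016

Total ratio parts = 16. Expected numbers out of 558:
  black solid: 558 × 9/16 = 313.875
  black white-spotted: 558 × 3/16 = 104.625
  brown solid: 558 × 3/16 = 104.625
  brown white-spotted: 558 × 1/16 = 34.875
χ² = Σ (O − E)² / E
  black solid: (285 − 313.875)² / 313.875 = 2.6564
  black white-spotted: (104 − 104.625)² / 104.625 = 0.0037
  brown solid: (125 − 104.625)² / 104.625 = 3.9679
  brown white-spotted: (44 − 34.875)² / 34.875 = 2.3875
χ² = 2.6564 + 0.0037 + 3.9679 + 2.3875 = 9.0155 ≈ 9.016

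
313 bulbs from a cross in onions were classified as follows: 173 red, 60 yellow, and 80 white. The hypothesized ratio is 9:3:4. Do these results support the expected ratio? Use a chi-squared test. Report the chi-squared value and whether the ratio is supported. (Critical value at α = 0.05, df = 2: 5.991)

0.122; consistent

Under the 9:3:4 hypothesis (Σ ratio = 16, N = 313):
  red: 313 × 9/16 = 176.0625
  yellow: 313 × 3/16 = 58.6875
  white: 313 × 4/16 = 78.25
χ² = Σ (O − E)² / E
  red: (173 − 176.0625)² / 176.0625 = 0.0533
  yellow: (60 − 58.6875)² / 58.6875 = 0.0294
  white: (80 − 78.25)² / 78.25 = 0.0391
χ² = 0.0533 + 0.0294 + 0.0391 = 0.1218 ≈ 0.122
Degrees of freedom = 3 − 1 = 2; critical value at α = 0.05 is 5.991.
Since 0.122 < 5.991, we fail to reject the null hypothesis — the data are consistent with the 9:3:4 ratio.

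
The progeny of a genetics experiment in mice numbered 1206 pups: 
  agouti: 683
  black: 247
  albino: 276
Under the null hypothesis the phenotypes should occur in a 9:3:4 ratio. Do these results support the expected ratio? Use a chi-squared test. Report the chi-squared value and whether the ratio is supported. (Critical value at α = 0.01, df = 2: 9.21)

Expected counts for N = 1206 under a 9:3:4 ratio (total parts = 16):
  agouti: 1206 × 9/16 = 678.375
  black: 1206 × 3/16 = 226.125
  albino: 1206 × 4/16 = 301.5
χ² = Σ (O − E)² / E
  agouti: (683 − 678.375)² / 678.375 = 0.0315
  black: (247 − 226.125)² / 226.125 = 1.9271
  albino: (276 − 301.5)² / 301.5 = 2.1567
χ² = 0.0315 + 1.9271 + 2.1567 = 4.1153 ≈ 4.115
Degrees of freedom = 3 − 1 = 2; critical value at α = 0.01 is 9.21.
Since 4.115 < 9.21, we fail to reject the null hypothesis — the data are consistent with the 9:3:4 ratio.

4.115; consistent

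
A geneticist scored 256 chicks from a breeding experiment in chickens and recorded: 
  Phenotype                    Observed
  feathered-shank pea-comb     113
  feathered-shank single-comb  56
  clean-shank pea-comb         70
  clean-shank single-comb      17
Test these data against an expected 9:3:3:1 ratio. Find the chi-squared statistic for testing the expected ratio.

18.153

Total ratio parts = 16. Expected numbers out of 256:
  feathered-shank pea-comb: 256 × 9/16 = 144
  feathered-shank single-comb: 256 × 3/16 = 48
  clean-shank pea-comb: 256 × 3/16 = 48
  clean-shank single-comb: 256 × 1/16 = 16
χ² = Σ (O − E)² / E
  feathered-shank pea-comb: (113 − 144)² / 144 = 6.6736
  feathered-shank single-comb: (56 − 48)² / 48 = 1.3333
  clean-shank pea-comb: (70 − 48)² / 48 = 10.0833
  clean-shank single-comb: (17 − 16)² / 16 = 0.0625
χ² = 6.6736 + 1.3333 + 10.0833 + 0.0625 = 18.1527 ≈ 18.153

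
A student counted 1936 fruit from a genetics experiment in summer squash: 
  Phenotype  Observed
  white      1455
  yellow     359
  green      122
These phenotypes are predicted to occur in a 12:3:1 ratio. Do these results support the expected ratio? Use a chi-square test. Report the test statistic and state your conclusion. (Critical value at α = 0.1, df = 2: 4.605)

Total ratio parts = 16. Expected numbers out of 1936:
  white: 1936 × 12/16 = 1452
  yellow: 1936 × 3/16 = 363
  green: 1936 × 1/16 = 121
χ² = Σ (O − E)² / E
  white: (1455 − 1452)² / 1452 = 0.0062
  yellow: (359 − 363)² / 363 = 0.0441
  green: (122 − 121)² / 121 = 0.0083
χ² = 0.0062 + 0.0441 + 0.0083 = 0.0586 ≈ 0.059
Degrees of freedom = 3 − 1 = 2; critical value at α = 0.1 is 4.605.
Since 0.059 < 4.605, we fail to reject the null hypothesis — the data are consistent with the 12:3:1 ratio.

0.059; consistent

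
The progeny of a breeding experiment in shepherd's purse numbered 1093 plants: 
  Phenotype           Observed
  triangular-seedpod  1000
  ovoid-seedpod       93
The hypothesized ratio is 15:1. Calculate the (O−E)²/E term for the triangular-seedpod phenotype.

0.595

Expected counts for N = 1093 under a 15:1 ratio (total parts = 16):
  triangular-seedpod: 1093 × 15/16 = 1024.6875
  ovoid-seedpod: 1093 × 1/16 = 68.3125
Contribution of triangular-seedpod: (1000 − 1024.6875)² / 1024.6875 = 0.5948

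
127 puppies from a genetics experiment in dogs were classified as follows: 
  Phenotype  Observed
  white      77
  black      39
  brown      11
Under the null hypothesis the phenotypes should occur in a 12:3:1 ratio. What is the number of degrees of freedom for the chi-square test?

2

A goodness-of-fit test with 3 phenotype classes has df = 3 − 1 = 2.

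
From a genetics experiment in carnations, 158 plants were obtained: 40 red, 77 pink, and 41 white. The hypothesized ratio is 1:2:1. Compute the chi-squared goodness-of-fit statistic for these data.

0.114

The 1:2:1 ratio has 4 parts, so with N = 158 the expected counts are:
  red: 158 × 1/4 = 39.5
  pink: 158 × 2/4 = 79
  white: 158 × 1/4 = 39.5
χ² = Σ (O − E)² / E
  red: (40 − 39.5)² / 39.5 = 0.0063
  pink: (77 − 79)² / 79 = 0.0506
  white: (41 − 39.5)² / 39.5 = 0.0570
χ² = 0.0063 + 0.0506 + 0.0570 = 0.1139 ≈ 0.114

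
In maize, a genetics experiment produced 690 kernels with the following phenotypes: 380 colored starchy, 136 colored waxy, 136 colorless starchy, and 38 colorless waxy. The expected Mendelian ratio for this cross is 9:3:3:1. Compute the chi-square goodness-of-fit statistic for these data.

1.458

Total ratio parts = 16. Expected numbers out of 690:
  colored starchy: 690 × 9/16 = 388.125
  colored waxy: 690 × 3/16 = 129.375
  colorless starchy: 690 × 3/16 = 129.375
  colorless waxy: 690 × 1/16 = 43.125
χ² = Σ (O − E)² / E
  colored starchy: (380 − 388.125)² / 388.125 = 0.1701
  colored waxy: (136 − 129.375)² / 129.375 = 0.3393
  colorless starchy: (136 − 129.375)² / 129.375 = 0.3393
  colorless waxy: (38 − 43.125)² / 43.125 = 0.6091
χ² = 0.1701 + 0.3393 + 0.3393 + 0.6091 = 1.4578 ≈ 1.458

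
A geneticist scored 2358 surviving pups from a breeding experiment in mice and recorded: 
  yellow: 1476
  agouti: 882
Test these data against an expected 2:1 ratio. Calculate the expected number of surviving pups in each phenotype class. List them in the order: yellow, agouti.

Under the 2:1 hypothesis (Σ ratio = 3, N = 2358):
  yellow: 2358 × 2/3 = 1572
  agouti: 2358 × 1/3 = 786

1572, 786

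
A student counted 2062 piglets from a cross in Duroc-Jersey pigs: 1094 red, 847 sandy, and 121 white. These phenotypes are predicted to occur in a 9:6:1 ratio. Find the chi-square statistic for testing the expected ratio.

Total ratio parts = 16. Expected numbers out of 2062:
  red: 2062 × 9/16 = 1159.875
  sandy: 2062 × 6/16 = 773.25
  white: 2062 × 1/16 = 128.875
χ² = Σ (O − E)² / E
  red: (1094 − 1159.875)² / 1159.875 = 3.7414
  sandy: (847 − 773.25)² / 773.25 = 7.0340
  white: (121 − 128.875)² / 128.875 = 0.4812
χ² = 3.7414 + 7.0340 + 0.4812 = 11.2566 ≈ 11.257

11.257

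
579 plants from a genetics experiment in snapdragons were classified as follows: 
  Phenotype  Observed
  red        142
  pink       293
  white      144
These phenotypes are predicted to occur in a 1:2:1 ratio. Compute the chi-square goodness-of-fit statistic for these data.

Under the 1:2:1 hypothesis (Σ ratio = 4, N = 579):
  red: 579 × 1/4 = 144.75
  pink: 579 × 2/4 = 289.5
  white: 579 × 1/4 = 144.75
χ² = Σ (O − E)² / E
  red: (142 − 144.75)² / 144.75 = 0.0522
  pink: (293 − 289.5)² / 289.5 = 0.0423
  white: (144 − 144.75)² / 144.75 = 0.0039
χ² = 0.0522 + 0.0423 + 0.0039 = 0.0984 ≈ 0.098

0.098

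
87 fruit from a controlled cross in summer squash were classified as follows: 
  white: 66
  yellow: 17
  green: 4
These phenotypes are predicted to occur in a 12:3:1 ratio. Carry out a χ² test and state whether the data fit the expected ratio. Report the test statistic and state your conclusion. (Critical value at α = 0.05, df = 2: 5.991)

0.418; consistent

Total ratio parts = 16. Expected numbers out of 87:
  white: 87 × 12/16 = 65.25
  yellow: 87 × 3/16 = 16.3125
  green: 87 × 1/16 = 5.4375
χ² = Σ (O − E)² / E
  white: (66 − 65.25)² / 65.25 = 0.0086
  yellow: (17 − 16.3125)² / 16.3125 = 0.0290
  green: (4 − 5.4375)² / 5.4375 = 0.3800
χ² = 0.0086 + 0.0290 + 0.3800 = 0.4176 ≈ 0.418
Degrees of freedom = 3 − 1 = 2; critical value at α = 0.05 is 5.991.
Since 0.418 < 5.991, we fail to reject the null hypothesis — the data are consistent with the 12:3:1 ratio.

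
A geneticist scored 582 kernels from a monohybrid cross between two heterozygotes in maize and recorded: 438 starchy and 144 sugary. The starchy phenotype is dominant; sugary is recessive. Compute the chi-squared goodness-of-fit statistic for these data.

0.021

For a monohybrid cross between heterozygotes with complete dominance, the expected phenotypic ratio is 3:1.
The 3:1 ratio has 4 parts, so with N = 582 the expected counts are:
  starchy: 582 × 3/4 = 436.5
  sugary: 582 × 1/4 = 145.5
χ² = Σ (O − E)² / E
  starchy: (438 − 436.5)² / 436.5 = 0.0052
  sugary: (144 − 145.5)² / 145.5 = 0.0155
χ² = 0.0052 + 0.0155 = 0.0207 ≈ 0.021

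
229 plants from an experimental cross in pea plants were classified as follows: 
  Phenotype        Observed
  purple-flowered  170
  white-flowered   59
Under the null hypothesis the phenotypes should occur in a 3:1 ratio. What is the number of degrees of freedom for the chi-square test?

1

A goodness-of-fit test with 2 phenotype classes has df = 2 − 1 = 1.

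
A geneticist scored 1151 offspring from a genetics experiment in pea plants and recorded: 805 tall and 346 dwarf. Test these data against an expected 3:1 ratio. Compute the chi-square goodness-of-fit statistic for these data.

15.722

Under the 3:1 hypothesis (Σ ratio = 4, N = 1151):
  tall: 1151 × 3/4 = 863.25
  dwarf: 1151 × 1/4 = 287.75
χ² = Σ (O − E)² / E
  tall: (805 − 863.25)² / 863.25 = 3.9306
  dwarf: (346 − 287.75)² / 287.75 = 11.7917
χ² = 3.9306 + 11.7917 = 15.7223 ≈ 15.722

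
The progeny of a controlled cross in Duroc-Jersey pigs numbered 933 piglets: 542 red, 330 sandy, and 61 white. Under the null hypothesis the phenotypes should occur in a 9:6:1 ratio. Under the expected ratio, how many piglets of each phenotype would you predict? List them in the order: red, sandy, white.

524.8125, 349.875, 58.3125

The 9:6:1 ratio has 16 parts, so with N = 933 the expected counts are:
  red: 933 × 9/16 = 524.8125
  sandy: 933 × 6/16 = 349.875
  white: 933 × 1/16 = 58.3125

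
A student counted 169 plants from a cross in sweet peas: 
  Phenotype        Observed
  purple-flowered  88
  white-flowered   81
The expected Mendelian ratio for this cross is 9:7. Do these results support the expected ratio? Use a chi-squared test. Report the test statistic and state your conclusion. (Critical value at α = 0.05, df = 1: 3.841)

1.199; consistent

Under the 9:7 hypothesis (Σ ratio = 16, N = 169):
  purple-flowered: 169 × 9/16 = 95.0625
  white-flowered: 169 × 7/16 = 73.9375
χ² = Σ (O − E)² / E
  purple-flowered: (88 − 95.0625)² / 95.0625 = 0.5247
  white-flowered: (81 − 73.9375)² / 73.9375 = 0.6746
χ² = 0.5247 + 0.6746 = 1.1993 ≈ 1.199
Degrees of freedom = 2 − 1 = 1; critical value at α = 0.05 is 3.841.
Since 1.199 < 3.841, we fail to reject the null hypothesis — the data are consistent with the 9:7 ratio.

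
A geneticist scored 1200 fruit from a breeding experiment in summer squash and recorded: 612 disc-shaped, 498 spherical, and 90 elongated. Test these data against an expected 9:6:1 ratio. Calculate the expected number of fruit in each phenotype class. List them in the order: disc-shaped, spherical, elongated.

Under the 9:6:1 hypothesis (Σ ratio = 16, N = 1200):
  disc-shaped: 1200 × 9/16 = 675
  spherical: 1200 × 6/16 = 450
  elongated: 1200 × 1/16 = 75

675, 450, 75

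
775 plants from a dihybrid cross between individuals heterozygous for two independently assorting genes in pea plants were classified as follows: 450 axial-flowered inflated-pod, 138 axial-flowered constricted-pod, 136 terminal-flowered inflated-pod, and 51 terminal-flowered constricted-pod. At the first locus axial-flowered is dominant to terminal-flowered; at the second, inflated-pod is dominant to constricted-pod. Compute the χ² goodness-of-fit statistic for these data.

1.554

A dihybrid F₂ with independent assortment and complete dominance at both loci gives a 9:3:3:1 phenotypic ratio.
Under the 9:3:3:1 hypothesis (Σ ratio = 16, N = 775):
  axial-flowered inflated-pod: 775 × 9/16 = 435.9375
  axial-flowered constricted-pod: 775 × 3/16 = 145.3125
  terminal-flowered inflated-pod: 775 × 3/16 = 145.3125
  terminal-flowered constricted-pod: 775 × 1/16 = 48.4375
χ² = Σ (O − E)² / E
  axial-flowered inflated-pod: (450 − 435.9375)² / 435.9375 = 0.4536
  axial-flowered constricted-pod: (138 − 145.3125)² / 145.3125 = 0.3680
  terminal-flowered inflated-pod: (136 − 145.3125)² / 145.3125 = 0.5968
  terminal-flowered constricted-pod: (51 − 48.4375)² / 48.4375 = 0.1356
χ² = 0.4536 + 0.3680 + 0.5968 + 0.1356 = 1.554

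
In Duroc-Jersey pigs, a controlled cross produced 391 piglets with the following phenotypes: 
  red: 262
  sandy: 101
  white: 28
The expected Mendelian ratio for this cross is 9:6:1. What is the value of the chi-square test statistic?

Total ratio parts = 16. Expected numbers out of 391:
  red: 391 × 9/16 = 219.9375
  sandy: 391 × 6/16 = 146.625
  white: 391 × 1/16 = 24.4375
χ² = Σ (O − E)² / E
  red: (262 − 219.9375)² / 219.9375 = 8.0443
  sandy: (101 − 146.625)² / 146.625 = 14.1970
  white: (28 − 24.4375)² / 24.4375 = 0.5193
χ² = 8.0443 + 14.1970 + 0.5193 = 22.7606 ≈ 22.761

22.761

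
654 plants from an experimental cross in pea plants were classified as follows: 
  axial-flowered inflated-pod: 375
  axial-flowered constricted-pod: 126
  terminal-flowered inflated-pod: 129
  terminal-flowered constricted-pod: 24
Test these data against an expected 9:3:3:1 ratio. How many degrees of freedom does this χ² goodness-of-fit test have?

3

A goodness-of-fit test with 4 phenotype classes has df = 4 − 1 = 3.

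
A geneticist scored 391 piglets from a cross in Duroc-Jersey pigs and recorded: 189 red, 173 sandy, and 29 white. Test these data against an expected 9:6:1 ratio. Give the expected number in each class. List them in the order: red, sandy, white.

219.9375, 146.625, 24.4375

Total ratio parts = 16. Expected numbers out of 391:
  red: 391 × 9/16 = 219.9375
  sandy: 391 × 6/16 = 146.625
  white: 391 × 1/16 = 24.4375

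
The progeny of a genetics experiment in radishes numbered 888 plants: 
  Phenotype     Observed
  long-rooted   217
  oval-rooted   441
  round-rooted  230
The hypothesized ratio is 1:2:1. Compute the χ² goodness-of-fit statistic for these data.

Total ratio parts = 4. Expected numbers out of 888:
  long-rooted: 888 × 1/4 = 222
  oval-rooted: 888 × 2/4 = 444
  round-rooted: 888 × 1/4 = 222
χ² = Σ (O − E)² / E
  long-rooted: (217 − 222)² / 222 = 0.1126
  oval-rooted: (441 − 444)² / 444 = 0.0203
  round-rooted: (230 − 222)² / 222 = 0.2883
χ² = 0.1126 + 0.0203 + 0.2883 = 0.4212 ≈ 0.421

0.421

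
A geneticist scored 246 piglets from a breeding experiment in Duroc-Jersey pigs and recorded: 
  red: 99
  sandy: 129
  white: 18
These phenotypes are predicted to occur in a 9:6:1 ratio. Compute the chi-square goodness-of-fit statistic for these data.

26.293

Total ratio parts = 16. Expected numbers out of 246:
  red: 246 × 9/16 = 138.375
  sandy: 246 × 6/16 = 92.25
  white: 246 × 1/16 = 15.375
χ² = Σ (O − E)² / E
  red: (99 − 138.375)² / 138.375 = 11.2043
  sandy: (129 − 92.25)² / 92.25 = 14.6402
  white: (18 − 15.375)² / 15.375 = 0.4482
χ² = 11.2043 + 14.6402 + 0.4482 = 26.2927 ≈ 26.293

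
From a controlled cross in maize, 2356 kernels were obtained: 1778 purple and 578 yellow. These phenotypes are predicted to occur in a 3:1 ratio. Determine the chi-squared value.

0.274

Expected counts for N = 2356 under a 3:1 ratio (total parts = 4):
  purple: 2356 × 3/4 = 1767
  yellow: 2356 × 1/4 = 589
χ² = Σ (O − E)² / E
  purple: (1778 − 1767)² / 1767 = 0.0685
  yellow: (578 − 589)² / 589 = 0.2054
χ² = 0.0685 + 0.2054 = 0.2739 ≈ 0.274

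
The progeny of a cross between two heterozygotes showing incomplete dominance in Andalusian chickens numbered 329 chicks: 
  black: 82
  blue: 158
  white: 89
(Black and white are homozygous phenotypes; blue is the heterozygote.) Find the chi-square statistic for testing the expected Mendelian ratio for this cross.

0.812

With incomplete dominance, a heterozygote × heterozygote cross gives a 1:2:1 phenotypic ratio.
The 1:2:1 ratio has 4 parts, so with N = 329 the expected counts are:
  black: 329 × 1/4 = 82.25
  blue: 329 × 2/4 = 164.5
  white: 329 × 1/4 = 82.25
χ² = Σ (O − E)² / E
  black: (82 − 82.25)² / 82.25 = 0.0008
  blue: (158 − 164.5)² / 164.5 = 0.2568
  white: (89 − 82.25)² / 82.25 = 0.5540
χ² = 0.0008 + 0.2568 + 0.5540 = 0.8116 ≈ 0.812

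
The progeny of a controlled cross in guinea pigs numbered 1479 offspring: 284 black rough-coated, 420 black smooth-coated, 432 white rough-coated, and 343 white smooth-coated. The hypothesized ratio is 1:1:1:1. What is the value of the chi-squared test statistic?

The 1:1:1:1 ratio has 4 parts, so with N = 1479 the expected counts are:
  black rough-coated: 1479 × 1/4 = 369.75
  black smooth-coated: 1479 × 1/4 = 369.75
  white rough-coated: 1479 × 1/4 = 369.75
  white smooth-coated: 1479 × 1/4 = 369.75
χ² = Σ (O − E)² / E
  black rough-coated: (284 − 369.75)² / 369.75 = 19.8866
  black smooth-coated: (420 − 369.75)² / 369.75 = 6.8291
  white rough-coated: (432 − 369.75)² / 369.75 = 10.4802
  white smooth-coated: (343 − 369.75)² / 369.75 = 1.9353
χ² = 19.8866 + 6.8291 + 10.4802 + 1.9353 = 39.1312 ≈ 39.131

39.131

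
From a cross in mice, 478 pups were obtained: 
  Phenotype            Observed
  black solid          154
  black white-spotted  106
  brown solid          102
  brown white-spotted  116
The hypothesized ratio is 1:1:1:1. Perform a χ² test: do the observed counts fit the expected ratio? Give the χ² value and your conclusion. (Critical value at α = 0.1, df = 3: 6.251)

Under the 1:1:1:1 hypothesis (Σ ratio = 4, N = 478):
  black solid: 478 × 1/4 = 119.5
  black white-spotted: 478 × 1/4 = 119.5
  brown solid: 478 × 1/4 = 119.5
  brown white-spotted: 478 × 1/4 = 119.5
χ² = Σ (O − E)² / E
  black solid: (154 − 119.5)² / 119.5 = 9.9603
  black white-spotted: (106 − 119.5)² / 119.5 = 1.5251
  brown solid: (102 − 119.5)² / 119.5 = 2.5628
  brown white-spotted: (116 − 119.5)² / 119.5 = 0.1025
χ² = 9.9603 + 1.5251 + 2.5628 + 0.1025 = 14.1507 ≈ 14.151
Degrees of freedom = 4 − 1 = 3; critical value at α = 0.1 is 6.251.
Since 14.151 > 6.251, we reject the null hypothesis — the data do not fit the 1:1:1:1 ratio.

14.151; not consistent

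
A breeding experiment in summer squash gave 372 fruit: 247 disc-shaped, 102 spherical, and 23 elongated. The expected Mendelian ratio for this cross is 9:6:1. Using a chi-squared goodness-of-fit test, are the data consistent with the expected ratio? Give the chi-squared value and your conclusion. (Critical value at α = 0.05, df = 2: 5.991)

16.894; not consistent

The 9:6:1 ratio has 16 parts, so with N = 372 the expected counts are:
  disc-shaped: 372 × 9/16 = 209.25
  spherical: 372 × 6/16 = 139.5
  elongated: 372 × 1/16 = 23.25
χ² = Σ (O − E)² / E
  disc-shaped: (247 − 209.25)² / 209.25 = 6.8103
  spherical: (102 − 139.5)² / 139.5 = 10.0806
  elongated: (23 − 23.25)² / 23.25 = 0.0027
χ² = 6.8103 + 10.0806 + 0.0027 = 16.8936 ≈ 16.894
Degrees of freedom = 3 − 1 = 2; critical value at α = 0.05 is 5.991.
Since 16.894 > 5.991, we reject the null hypothesis — the data do not fit the 9:6:1 ratio.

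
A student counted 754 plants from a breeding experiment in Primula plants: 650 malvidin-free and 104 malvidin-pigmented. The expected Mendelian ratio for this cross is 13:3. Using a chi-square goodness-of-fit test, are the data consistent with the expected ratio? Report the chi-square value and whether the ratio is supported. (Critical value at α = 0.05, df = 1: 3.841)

12.161; not consistent

Expected counts for N = 754 under a 13:3 ratio (total parts = 16):
  malvidin-free: 754 × 13/16 = 612.625
  malvidin-pigmented: 754 × 3/16 = 141.375
χ² = Σ (O − E)² / E
  malvidin-free: (650 − 612.625)² / 612.625 = 2.2802
  malvidin-pigmented: (104 − 141.375)² / 141.375 = 9.8807
χ² = 2.2802 + 9.8807 = 12.1609 ≈ 12.161
Degrees of freedom = 2 − 1 = 1; critical value at α = 0.05 is 3.841.
Since 12.161 > 3.841, we reject the null hypothesis — the data do not fit the 13:3 ratio.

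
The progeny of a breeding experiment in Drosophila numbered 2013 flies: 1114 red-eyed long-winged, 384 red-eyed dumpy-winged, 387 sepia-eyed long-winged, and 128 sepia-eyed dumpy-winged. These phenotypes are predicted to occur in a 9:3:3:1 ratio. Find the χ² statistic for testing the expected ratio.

0.691

Expected counts for N = 2013 under a 9:3:3:1 ratio (total parts = 16):
  red-eyed long-winged: 2013 × 9/16 = 1132.3125
  red-eyed dumpy-winged: 2013 × 3/16 = 377.4375
  sepia-eyed long-winged: 2013 × 3/16 = 377.4375
  sepia-eyed dumpy-winged: 2013 × 1/16 = 125.8125
χ² = Σ (O − E)² / E
  red-eyed long-winged: (1114 − 1132.3125)² / 1132.3125 = 0.2962
  red-eyed dumpy-winged: (384 − 377.4375)² / 377.4375 = 0.1141
  sepia-eyed long-winged: (387 − 377.4375)² / 377.4375 = 0.2423
  sepia-eyed dumpy-winged: (128 − 125.8125)² / 125.8125 = 0.0380
χ² = 0.2962 + 0.1141 + 0.2423 + 0.0380 = 0.6906 ≈ 0.691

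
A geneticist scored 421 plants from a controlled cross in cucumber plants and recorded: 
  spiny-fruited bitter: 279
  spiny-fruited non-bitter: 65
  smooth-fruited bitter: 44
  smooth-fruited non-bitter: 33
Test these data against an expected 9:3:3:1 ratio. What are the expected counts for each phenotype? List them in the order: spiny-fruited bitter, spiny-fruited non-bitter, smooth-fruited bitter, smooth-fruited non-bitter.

236.8125, 78.9375, 78.9375, 26.3125

Under the 9:3:3:1 hypothesis (Σ ratio = 16, N = 421):
  spiny-fruited bitter: 421 × 9/16 = 236.8125
  spiny-fruited non-bitter: 421 × 3/16 = 78.9375
  smooth-fruited bitter: 421 × 3/16 = 78.9375
  smooth-fruited non-bitter: 421 × 1/16 = 26.3125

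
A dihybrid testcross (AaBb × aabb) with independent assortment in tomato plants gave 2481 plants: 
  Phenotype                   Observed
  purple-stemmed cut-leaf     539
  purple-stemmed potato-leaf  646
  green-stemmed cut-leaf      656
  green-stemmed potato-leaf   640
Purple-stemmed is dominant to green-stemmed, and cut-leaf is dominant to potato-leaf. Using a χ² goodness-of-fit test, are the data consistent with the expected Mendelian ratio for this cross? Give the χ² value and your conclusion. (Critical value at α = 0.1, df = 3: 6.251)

A dihybrid testcross with independent assortment gives a 1:1:1:1 ratio.
The 1:1:1:1 ratio has 4 parts, so with N = 2481 the expected counts are:
  purple-stemmed cut-leaf: 2481 × 1/4 = 620.25
  purple-stemmed potato-leaf: 2481 × 1/4 = 620.25
  green-stemmed cut-leaf: 2481 × 1/4 = 620.25
  green-stemmed potato-leaf: 2481 × 1/4 = 620.25
χ² = Σ (O − E)² / E
  purple-stemmed cut-leaf: (539 − 620.25)² / 620.25 = 10.6434
  purple-stemmed potato-leaf: (646 − 620.25)² / 620.25 = 1.0690
  green-stemmed cut-leaf: (656 − 620.25)² / 620.25 = 2.0606
  green-stemmed potato-leaf: (640 − 620.25)² / 620.25 = 0.6289
χ² = 10.6434 + 1.0690 + 2.0606 + 0.6289 = 14.4019 ≈ 14.402
Degrees of freedom = 4 − 1 = 3; critical value at α = 0.1 is 6.251.
Since 14.402 > 6.251, we reject the null hypothesis — the data do not fit the 1:1:1:1 ratio.

14.402; not consistent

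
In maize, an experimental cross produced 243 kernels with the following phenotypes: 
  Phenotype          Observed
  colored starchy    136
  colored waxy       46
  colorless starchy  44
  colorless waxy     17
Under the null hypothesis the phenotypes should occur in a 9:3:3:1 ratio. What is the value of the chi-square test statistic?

0.278

The 9:3:3:1 ratio has 16 parts, so with N = 243 the expected counts are:
  colored starchy: 243 × 9/16 = 136.6875
  colored waxy: 243 × 3/16 = 45.5625
  colorless starchy: 243 × 3/16 = 45.5625
  colorless waxy: 243 × 1/16 = 15.1875
χ² = Σ (O − E)² / E
  colored starchy: (136 − 136.6875)² / 136.6875 = 0.0035
  colored waxy: (46 − 45.5625)² / 45.5625 = 0.0042
  colorless starchy: (44 − 45.5625)² / 45.5625 = 0.0536
  colorless waxy: (17 − 15.1875)² / 15.1875 = 0.2163
χ² = 0.0035 + 0.0042 + 0.0536 + 0.2163 = 0.2776 ≈ 0.278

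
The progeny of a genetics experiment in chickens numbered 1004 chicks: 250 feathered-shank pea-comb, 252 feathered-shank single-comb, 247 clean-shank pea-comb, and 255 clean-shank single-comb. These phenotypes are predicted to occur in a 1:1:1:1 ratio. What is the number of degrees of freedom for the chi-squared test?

A goodness-of-fit test with 4 phenotype classes has df = 4 − 1 = 3.

3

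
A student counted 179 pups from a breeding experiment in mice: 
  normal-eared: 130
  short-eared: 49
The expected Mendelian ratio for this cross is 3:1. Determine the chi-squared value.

Under the 3:1 hypothesis (Σ ratio = 4, N = 179):
  normal-eared: 179 × 3/4 = 134.25
  short-eared: 179 × 1/4 = 44.75
χ² = Σ (O − E)² / E
  normal-eared: (130 − 134.25)² / 134.25 = 0.1345
  short-eared: (49 − 44.75)² / 44.75 = 0.4036
χ² = 0.1345 + 0.4036 = 0.5381 ≈ 0.538

0.538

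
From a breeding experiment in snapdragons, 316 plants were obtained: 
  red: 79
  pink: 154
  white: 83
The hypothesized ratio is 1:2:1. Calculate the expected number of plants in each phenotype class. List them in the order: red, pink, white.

79, 158, 79

The 1:2:1 ratio has 4 parts, so with N = 316 the expected counts are:
  red: 316 × 1/4 = 79
  pink: 316 × 2/4 = 158
  white: 316 × 1/4 = 79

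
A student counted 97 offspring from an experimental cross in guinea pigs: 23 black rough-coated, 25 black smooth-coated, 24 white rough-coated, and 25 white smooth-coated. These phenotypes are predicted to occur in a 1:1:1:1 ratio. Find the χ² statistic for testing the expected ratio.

0.113

The 1:1:1:1 ratio has 4 parts, so with N = 97 the expected counts are:
  black rough-coated: 97 × 1/4 = 24.25
  black smooth-coated: 97 × 1/4 = 24.25
  white rough-coated: 97 × 1/4 = 24.25
  white smooth-coated: 97 × 1/4 = 24.25
χ² = Σ (O − E)² / E
  black rough-coated: (23 − 24.25)² / 24.25 = 0.0644
  black smooth-coated: (25 − 24.25)² / 24.25 = 0.0232
  white rough-coated: (24 − 24.25)² / 24.25 = 0.0026
  white smooth-coated: (25 − 24.25)² / 24.25 = 0.0232
χ² = 0.0644 + 0.0232 + 0.0026 + 0.0232 = 0.1134 ≈ 0.113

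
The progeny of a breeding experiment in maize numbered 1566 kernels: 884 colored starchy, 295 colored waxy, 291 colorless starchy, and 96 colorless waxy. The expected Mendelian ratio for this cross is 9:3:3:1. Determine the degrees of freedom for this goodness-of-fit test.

3

A goodness-of-fit test with 4 phenotype classes has df = 4 − 1 = 3.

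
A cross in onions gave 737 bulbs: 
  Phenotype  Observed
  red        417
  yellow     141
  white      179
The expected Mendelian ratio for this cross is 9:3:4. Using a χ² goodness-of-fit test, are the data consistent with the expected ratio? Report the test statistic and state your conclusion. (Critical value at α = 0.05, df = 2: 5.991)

0.221; consistent

Expected counts for N = 737 under a 9:3:4 ratio (total parts = 16):
  red: 737 × 9/16 = 414.5625
  yellow: 737 × 3/16 = 138.1875
  white: 737 × 4/16 = 184.25
χ² = Σ (O − E)² / E
  red: (417 − 414.5625)² / 414.5625 = 0.0143
  yellow: (141 − 138.1875)² / 138.1875 = 0.0572
  white: (179 − 184.25)² / 184.25 = 0.1496
χ² = 0.0143 + 0.0572 + 0.1496 = 0.2211 ≈ 0.221
Degrees of freedom = 3 − 1 = 2; critical value at α = 0.05 is 5.991.
Since 0.221 < 5.991, we fail to reject the null hypothesis — the data are consistent with the 9:3:4 ratio.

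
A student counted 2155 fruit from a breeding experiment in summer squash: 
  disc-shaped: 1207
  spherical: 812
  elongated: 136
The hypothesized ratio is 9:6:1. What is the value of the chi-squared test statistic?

0.054

The 9:6:1 ratio has 16 parts, so with N = 2155 the expected counts are:
  disc-shaped: 2155 × 9/16 = 1212.1875
  spherical: 2155 × 6/16 = 808.125
  elongated: 2155 × 1/16 = 134.6875
χ² = Σ (O − E)² / E
  disc-shaped: (1207 − 1212.1875)² / 1212.1875 = 0.0222
  spherical: (812 − 808.125)² / 808.125 = 0.0186
  elongated: (136 − 134.6875)² / 134.6875 = 0.0128
χ² = 0.0222 + 0.0186 + 0.0128 = 0.0536 ≈ 0.054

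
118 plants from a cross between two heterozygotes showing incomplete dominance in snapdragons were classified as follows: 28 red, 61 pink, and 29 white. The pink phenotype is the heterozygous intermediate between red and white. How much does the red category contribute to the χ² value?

With incomplete dominance, a heterozygote × heterozygote cross gives a 1:2:1 phenotypic ratio.
Under the 1:2:1 hypothesis (Σ ratio = 4, N = 118):
  red: 118 × 1/4 = 29.5
  pink: 118 × 2/4 = 59
  white: 118 × 1/4 = 29.5
Contribution of red: (28 − 29.5)² / 29.5 = 0.0763

0.076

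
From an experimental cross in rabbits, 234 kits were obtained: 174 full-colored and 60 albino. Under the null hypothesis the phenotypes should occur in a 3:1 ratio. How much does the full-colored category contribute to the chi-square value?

0.013

Total ratio parts = 4. Expected numbers out of 234:
  full-colored: 234 × 3/4 = 175.5
  albino: 234 × 1/4 = 58.5
Contribution of full-colored: (174 − 175.5)² / 175.5 = 0.0128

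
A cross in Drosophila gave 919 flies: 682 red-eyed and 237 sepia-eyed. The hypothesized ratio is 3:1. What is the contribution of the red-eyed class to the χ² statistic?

0.076

Under the 3:1 hypothesis (Σ ratio = 4, N = 919):
  red-eyed: 919 × 3/4 = 689.25
  sepia-eyed: 919 × 1/4 = 229.75
Contribution of red-eyed: (682 − 689.25)² / 689.25 = 0.0763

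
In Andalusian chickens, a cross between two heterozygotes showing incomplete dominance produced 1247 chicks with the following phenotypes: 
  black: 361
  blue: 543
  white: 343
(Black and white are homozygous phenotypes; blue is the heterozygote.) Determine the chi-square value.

With incomplete dominance, a heterozygote × heterozygote cross gives a 1:2:1 phenotypic ratio.
Total ratio parts = 4. Expected numbers out of 1247:
  black: 1247 × 1/4 = 311.75
  blue: 1247 × 2/4 = 623.5
  white: 1247 × 1/4 = 311.75
χ² = Σ (O − E)² / E
  black: (361 − 311.75)² / 311.75 = 7.7805
  blue: (543 − 623.5)² / 623.5 = 10.3933
  white: (343 − 311.75)² / 311.75 = 3.1325
χ² = 7.7805 + 10.3933 + 3.1325 = 21.3063 ≈ 21.306

21.306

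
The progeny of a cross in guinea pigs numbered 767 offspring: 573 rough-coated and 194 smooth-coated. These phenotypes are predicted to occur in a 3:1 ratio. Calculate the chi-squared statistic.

Expected counts for N = 767 under a 3:1 ratio (total parts = 4):
  rough-coated: 767 × 3/4 = 575.25
  smooth-coated: 767 × 1/4 = 191.75
χ² = Σ (O − E)² / E
  rough-coated: (573 − 575.25)² / 575.25 = 0.0088
  smooth-coated: (194 − 191.75)² / 191.75 = 0.0264
χ² = 0.0088 + 0.0264 = 0.0352 ≈ 0.035

0.035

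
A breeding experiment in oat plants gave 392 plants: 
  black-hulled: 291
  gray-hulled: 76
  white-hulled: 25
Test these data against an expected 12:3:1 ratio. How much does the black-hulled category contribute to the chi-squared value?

0.031

Total ratio parts = 16. Expected numbers out of 392:
  black-hulled: 392 × 12/16 = 294
  gray-hulled: 392 × 3/16 = 73.5
  white-hulled: 392 × 1/16 = 24.5
Contribution of black-hulled: (291 − 294)² / 294 = 0.0306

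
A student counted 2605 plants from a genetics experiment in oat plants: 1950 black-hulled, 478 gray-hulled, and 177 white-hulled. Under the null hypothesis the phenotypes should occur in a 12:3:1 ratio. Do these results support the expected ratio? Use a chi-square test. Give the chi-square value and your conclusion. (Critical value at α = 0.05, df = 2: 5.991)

1.467; consistent

Under the 12:3:1 hypothesis (Σ ratio = 16, N = 2605):
  black-hulled: 2605 × 12/16 = 1953.75
  gray-hulled: 2605 × 3/16 = 488.4375
  white-hulled: 2605 × 1/16 = 162.8125
χ² = Σ (O − E)² / E
  black-hulled: (1950 − 1953.75)² / 1953.75 = 0.0072
  gray-hulled: (478 − 488.4375)² / 488.4375 = 0.2230
  white-hulled: (177 − 162.8125)² / 162.8125 = 1.2363
χ² = 0.0072 + 0.2230 + 1.2363 = 1.4665 ≈ 1.467
Degrees of freedom = 3 − 1 = 2; critical value at α = 0.05 is 5.991.
Since 1.467 < 5.991, we fail to reject the null hypothesis — the data are consistent with the 12:3:1 ratio.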